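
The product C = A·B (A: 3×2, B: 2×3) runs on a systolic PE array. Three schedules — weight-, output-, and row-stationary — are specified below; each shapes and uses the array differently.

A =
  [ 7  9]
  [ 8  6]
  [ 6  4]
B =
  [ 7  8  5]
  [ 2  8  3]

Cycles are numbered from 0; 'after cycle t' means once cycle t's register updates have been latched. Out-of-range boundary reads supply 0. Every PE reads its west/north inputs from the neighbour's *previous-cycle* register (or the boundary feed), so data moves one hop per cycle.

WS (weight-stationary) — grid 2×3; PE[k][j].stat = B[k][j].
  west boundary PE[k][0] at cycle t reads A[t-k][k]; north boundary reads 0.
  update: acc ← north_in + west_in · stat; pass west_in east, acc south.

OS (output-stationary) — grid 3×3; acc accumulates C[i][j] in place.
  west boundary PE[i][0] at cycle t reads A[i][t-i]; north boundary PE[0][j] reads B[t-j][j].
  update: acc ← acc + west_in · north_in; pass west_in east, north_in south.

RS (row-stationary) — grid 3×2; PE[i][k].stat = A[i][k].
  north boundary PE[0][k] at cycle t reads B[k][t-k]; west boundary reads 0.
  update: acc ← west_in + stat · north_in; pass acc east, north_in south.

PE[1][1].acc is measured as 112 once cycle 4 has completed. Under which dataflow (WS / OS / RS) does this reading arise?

Under WS (2×3), PE[1][1]:
  t=0 PE[1][1]: acc=0 h=0 v=0
  t=1 PE[1][1]: acc=0 h=0 v=0
  t=2 PE[1][1]: acc=128 h=9 v=128
  t=3 PE[1][1]: acc=112 h=6 v=112
  t=4 PE[1][1]: acc=80 h=4 v=80
Under OS (3×3), PE[1][1]:
  t=0 PE[1][1]: acc=0 h=0 v=0
  t=1 PE[1][1]: acc=0 h=0 v=0
  t=2 PE[1][1]: acc=64 h=8 v=8
  t=3 PE[1][1]: acc=112 h=6 v=8
  t=4 PE[1][1]: acc=112 h=0 v=0
Under RS (3×2), PE[1][1]:
  t=0 PE[1][1]: acc=0 h=0 v=0
  t=1 PE[1][1]: acc=0 h=0 v=0
  t=2 PE[1][1]: acc=68 h=68 v=2
  t=3 PE[1][1]: acc=112 h=112 v=8
  t=4 PE[1][1]: acc=58 h=58 v=3

dataflow = OS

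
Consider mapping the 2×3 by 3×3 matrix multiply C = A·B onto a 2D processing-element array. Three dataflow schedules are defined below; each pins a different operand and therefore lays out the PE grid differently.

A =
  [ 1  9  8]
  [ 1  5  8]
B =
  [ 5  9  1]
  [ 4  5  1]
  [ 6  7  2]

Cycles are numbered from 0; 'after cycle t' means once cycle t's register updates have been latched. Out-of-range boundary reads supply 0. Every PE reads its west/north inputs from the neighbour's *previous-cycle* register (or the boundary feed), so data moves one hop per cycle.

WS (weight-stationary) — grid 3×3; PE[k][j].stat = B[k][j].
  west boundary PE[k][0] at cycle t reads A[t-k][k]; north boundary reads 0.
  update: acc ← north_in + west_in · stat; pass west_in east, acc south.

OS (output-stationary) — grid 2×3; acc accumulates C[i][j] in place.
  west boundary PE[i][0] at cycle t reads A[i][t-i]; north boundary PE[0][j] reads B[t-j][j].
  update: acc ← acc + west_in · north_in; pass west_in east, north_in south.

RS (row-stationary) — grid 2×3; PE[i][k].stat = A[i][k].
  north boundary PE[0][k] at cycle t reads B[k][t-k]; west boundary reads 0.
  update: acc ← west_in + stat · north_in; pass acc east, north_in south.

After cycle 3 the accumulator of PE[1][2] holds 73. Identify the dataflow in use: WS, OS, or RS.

WS (3×3 grid), PE[1][2]:
  [0] (1,2) acc=0 (h:0 v:0)
  [1] (1,2) acc=0 (h:0 v:0)
  [2] (1,2) acc=0 (h:0 v:0)
  [3] (1,2) acc=10 (h:9 v:10)
OS (2×3 grid), PE[1][2]:
  [0] (1,2) acc=0 (h:0 v:0)
  [1] (1,2) acc=0 (h:0 v:0)
  [2] (1,2) acc=0 (h:0 v:0)
  [3] (1,2) acc=1 (h:1 v:1)
RS (2×3 grid), PE[1][2]:
  [0] (1,2) acc=0 (h:0 v:0)
  [1] (1,2) acc=0 (h:0 v:0)
  [2] (1,2) acc=0 (h:0 v:0)
  [3] (1,2) acc=73 (h:73 v:6)

dataflow = RS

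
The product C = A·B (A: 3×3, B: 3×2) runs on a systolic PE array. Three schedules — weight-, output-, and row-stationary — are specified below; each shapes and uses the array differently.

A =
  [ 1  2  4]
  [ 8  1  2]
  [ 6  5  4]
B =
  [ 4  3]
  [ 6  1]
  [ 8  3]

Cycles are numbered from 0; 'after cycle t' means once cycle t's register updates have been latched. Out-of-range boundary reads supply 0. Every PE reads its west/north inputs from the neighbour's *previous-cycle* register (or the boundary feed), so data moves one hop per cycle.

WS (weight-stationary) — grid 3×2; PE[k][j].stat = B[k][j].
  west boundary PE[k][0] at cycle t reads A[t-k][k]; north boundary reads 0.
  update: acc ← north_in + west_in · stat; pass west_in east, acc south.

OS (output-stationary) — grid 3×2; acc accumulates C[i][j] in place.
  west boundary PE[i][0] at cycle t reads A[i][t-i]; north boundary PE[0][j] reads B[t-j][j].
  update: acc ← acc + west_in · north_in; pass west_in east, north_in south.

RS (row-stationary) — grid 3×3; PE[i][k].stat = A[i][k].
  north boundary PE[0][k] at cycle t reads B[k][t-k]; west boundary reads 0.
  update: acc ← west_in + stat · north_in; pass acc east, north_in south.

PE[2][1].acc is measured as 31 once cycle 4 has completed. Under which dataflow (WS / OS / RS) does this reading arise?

WS [3×2] PE[2][1] across cycles:
  [0] (2,1) acc=0 (h:0 v:0)
  [1] (2,1) acc=0 (h:0 v:0)
  [2] (2,1) acc=0 (h:0 v:0)
  [3] (2,1) acc=17 (h:4 v:17)
  [4] (2,1) acc=31 (h:2 v:31)
OS [3×2] PE[2][1] across cycles:
  [0] (2,1) acc=0 (h:0 v:0)
  [1] (2,1) acc=0 (h:0 v:0)
  [2] (2,1) acc=0 (h:0 v:0)
  [3] (2,1) acc=18 (h:6 v:3)
  [4] (2,1) acc=23 (h:5 v:1)
RS [3×3] PE[2][1] across cycles:
  [0] (2,1) acc=0 (h:0 v:0)
  [1] (2,1) acc=0 (h:0 v:0)
  [2] (2,1) acc=0 (h:0 v:0)
  [3] (2,1) acc=54 (h:54 v:6)
  [4] (2,1) acc=23 (h:23 v:1)

dataflow = WS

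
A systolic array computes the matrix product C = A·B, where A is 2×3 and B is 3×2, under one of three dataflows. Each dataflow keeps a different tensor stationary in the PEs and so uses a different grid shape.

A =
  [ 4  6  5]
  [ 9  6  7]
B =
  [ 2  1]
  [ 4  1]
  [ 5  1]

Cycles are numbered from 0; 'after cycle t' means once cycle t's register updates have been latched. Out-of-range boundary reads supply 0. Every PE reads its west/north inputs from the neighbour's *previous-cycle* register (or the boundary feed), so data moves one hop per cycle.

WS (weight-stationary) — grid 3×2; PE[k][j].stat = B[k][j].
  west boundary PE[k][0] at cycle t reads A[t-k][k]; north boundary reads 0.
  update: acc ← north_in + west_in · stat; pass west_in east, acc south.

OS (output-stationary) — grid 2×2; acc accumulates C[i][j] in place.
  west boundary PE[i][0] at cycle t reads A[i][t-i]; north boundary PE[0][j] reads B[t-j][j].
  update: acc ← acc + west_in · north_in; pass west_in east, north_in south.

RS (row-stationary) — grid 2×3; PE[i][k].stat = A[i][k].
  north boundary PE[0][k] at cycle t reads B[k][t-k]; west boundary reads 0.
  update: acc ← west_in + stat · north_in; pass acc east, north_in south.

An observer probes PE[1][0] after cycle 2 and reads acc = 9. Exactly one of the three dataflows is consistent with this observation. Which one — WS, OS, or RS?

WS (3×2 grid), PE[1][0]:
  @0  [1,0]  acc 0  |  →0  ↓0
  @1  [1,0]  acc 32  |  →6  ↓32
  @2  [1,0]  acc 42  |  →6  ↓42
OS (2×2 grid), PE[1][0]:
  @0  [1,0]  acc 0  |  →0  ↓0
  @1  [1,0]  acc 18  |  →9  ↓2
  @2  [1,0]  acc 42  |  →6  ↓4
RS (2×3 grid), PE[1][0]:
  @0  [1,0]  acc 0  |  →0  ↓0
  @1  [1,0]  acc 18  |  →18  ↓2
  @2  [1,0]  acc 9  |  →9  ↓1

dataflow = RS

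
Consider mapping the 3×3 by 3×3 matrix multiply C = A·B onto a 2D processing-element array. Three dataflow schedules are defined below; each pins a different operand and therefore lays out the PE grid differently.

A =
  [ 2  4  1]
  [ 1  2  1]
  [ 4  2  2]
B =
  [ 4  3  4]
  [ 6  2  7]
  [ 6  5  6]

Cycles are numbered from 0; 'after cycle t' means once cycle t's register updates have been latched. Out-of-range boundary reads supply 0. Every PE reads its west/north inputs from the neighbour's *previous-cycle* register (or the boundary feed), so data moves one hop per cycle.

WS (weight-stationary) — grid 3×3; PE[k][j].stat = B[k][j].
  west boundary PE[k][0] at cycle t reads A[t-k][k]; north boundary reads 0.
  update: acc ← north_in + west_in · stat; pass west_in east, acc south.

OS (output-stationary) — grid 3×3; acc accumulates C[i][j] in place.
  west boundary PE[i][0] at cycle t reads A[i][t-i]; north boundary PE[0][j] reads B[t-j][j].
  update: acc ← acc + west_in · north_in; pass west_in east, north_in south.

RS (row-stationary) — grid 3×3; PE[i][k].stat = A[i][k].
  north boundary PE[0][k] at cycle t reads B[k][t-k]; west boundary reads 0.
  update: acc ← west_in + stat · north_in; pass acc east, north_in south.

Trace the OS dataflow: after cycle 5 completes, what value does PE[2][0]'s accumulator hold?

PE[2][0].acc = 40

Tracing OS — 3×3 array, target PE[2][0]:
  step 0 · PE1,0: acc=0; fwd→0 fwd↓0
  step 0 · PE2,0: acc=0; fwd→0 fwd↓0
  step 1 · PE1,0: acc=4; fwd→1 fwd↓4
  step 1 · PE2,0: acc=0; fwd→0 fwd↓0
  step 2 · PE1,0: acc=16; fwd→2 fwd↓6
  step 2 · PE2,0: acc=16; fwd→4 fwd↓4
  step 3 · PE1,0: acc=22; fwd→1 fwd↓6
  step 3 · PE2,0: acc=28; fwd→2 fwd↓6
  step 4 · PE1,0: acc=22; fwd→0 fwd↓0
  step 4 · PE2,0: acc=40; fwd→2 fwd↓6
  step 5 · PE1,0: acc=22; fwd→0 fwd↓0
  step 5 · PE2,0: acc=40; fwd→0 fwd↓0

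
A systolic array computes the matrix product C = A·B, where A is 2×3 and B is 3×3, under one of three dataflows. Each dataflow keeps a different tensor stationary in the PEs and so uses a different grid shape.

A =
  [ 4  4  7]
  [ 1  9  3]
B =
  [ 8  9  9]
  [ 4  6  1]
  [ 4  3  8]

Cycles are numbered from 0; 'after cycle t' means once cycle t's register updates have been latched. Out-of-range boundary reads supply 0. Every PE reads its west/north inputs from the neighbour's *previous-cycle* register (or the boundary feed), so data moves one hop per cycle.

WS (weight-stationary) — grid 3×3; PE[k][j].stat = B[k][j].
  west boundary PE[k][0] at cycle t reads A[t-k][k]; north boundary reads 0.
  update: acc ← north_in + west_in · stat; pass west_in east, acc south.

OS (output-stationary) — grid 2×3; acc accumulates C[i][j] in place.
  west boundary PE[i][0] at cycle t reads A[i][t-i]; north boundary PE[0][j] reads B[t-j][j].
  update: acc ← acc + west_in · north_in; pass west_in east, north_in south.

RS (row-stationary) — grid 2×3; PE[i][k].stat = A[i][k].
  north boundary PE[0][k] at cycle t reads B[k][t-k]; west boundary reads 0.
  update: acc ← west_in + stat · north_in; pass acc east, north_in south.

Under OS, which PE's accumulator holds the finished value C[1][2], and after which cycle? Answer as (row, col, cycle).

(row, col, cycle) = (1, 2, 5)

Under OS, C[1][2] lands at PE[1][2]:
  cycle 0: PE[1][2] → acc 0, east 0, south 0
  cycle 1: PE[1][2] → acc 0, east 0, south 0
  cycle 2: PE[1][2] → acc 0, east 0, south 0
  cycle 3: PE[1][2] → acc 9, east 1, south 9
  cycle 4: PE[1][2] → acc 18, east 9, south 1
  cycle 5: PE[1][2] → acc 42, east 3, south 8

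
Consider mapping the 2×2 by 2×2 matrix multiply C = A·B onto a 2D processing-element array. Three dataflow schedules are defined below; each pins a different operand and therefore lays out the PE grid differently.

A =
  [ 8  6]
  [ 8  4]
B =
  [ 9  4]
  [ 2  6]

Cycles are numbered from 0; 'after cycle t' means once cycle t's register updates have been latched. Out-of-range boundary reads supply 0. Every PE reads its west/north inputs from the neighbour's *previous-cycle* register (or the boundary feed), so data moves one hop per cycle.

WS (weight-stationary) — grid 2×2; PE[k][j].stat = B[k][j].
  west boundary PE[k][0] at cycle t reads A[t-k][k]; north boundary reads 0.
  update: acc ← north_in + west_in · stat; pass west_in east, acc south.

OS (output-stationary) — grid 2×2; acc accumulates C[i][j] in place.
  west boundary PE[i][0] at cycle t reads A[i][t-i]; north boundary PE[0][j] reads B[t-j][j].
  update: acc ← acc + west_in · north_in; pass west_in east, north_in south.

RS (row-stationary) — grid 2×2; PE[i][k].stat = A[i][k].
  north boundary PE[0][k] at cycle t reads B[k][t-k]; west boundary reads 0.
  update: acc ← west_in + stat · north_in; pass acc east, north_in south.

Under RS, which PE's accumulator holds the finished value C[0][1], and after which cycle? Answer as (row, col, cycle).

RS: C[0][1] accumulates in PE[0][1]:
  cycle 0: PE[0][1] → acc 0, east 0, south 0
  cycle 1: PE[0][1] → acc 84, east 84, south 2
  cycle 2: PE[0][1] → acc 68, east 68, south 6

(row, col, cycle) = (0, 1, 2)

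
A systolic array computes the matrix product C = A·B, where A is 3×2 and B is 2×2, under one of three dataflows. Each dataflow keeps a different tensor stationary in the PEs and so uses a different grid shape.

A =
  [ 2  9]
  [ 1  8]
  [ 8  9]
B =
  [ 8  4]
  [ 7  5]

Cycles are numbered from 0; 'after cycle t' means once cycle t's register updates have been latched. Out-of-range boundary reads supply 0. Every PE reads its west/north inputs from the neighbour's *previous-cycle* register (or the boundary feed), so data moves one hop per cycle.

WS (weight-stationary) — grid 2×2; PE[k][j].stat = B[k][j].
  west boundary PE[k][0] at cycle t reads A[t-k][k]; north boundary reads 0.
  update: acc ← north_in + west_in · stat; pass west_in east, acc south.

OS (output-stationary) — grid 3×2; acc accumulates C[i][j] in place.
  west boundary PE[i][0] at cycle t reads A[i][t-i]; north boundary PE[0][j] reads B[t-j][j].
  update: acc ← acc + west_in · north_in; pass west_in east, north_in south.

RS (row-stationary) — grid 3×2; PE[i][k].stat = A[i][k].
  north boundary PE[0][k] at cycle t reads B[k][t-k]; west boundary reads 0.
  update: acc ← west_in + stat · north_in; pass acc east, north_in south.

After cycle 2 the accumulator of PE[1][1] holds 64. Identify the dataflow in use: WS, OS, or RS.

dataflow = RS

WS (2×2 grid), PE[1][1]:
  after 0 — PE[1][1] acc=0, pass-E 0, pass-S 0
  after 1 — PE[1][1] acc=0, pass-E 0, pass-S 0
  after 2 — PE[1][1] acc=53, pass-E 9, pass-S 53
OS (3×2 grid), PE[1][1]:
  after 0 — PE[1][1] acc=0, pass-E 0, pass-S 0
  after 1 — PE[1][1] acc=0, pass-E 0, pass-S 0
  after 2 — PE[1][1] acc=4, pass-E 1, pass-S 4
RS (3×2 grid), PE[1][1]:
  after 0 — PE[1][1] acc=0, pass-E 0, pass-S 0
  after 1 — PE[1][1] acc=0, pass-E 0, pass-S 0
  after 2 — PE[1][1] acc=64, pass-E 64, pass-S 7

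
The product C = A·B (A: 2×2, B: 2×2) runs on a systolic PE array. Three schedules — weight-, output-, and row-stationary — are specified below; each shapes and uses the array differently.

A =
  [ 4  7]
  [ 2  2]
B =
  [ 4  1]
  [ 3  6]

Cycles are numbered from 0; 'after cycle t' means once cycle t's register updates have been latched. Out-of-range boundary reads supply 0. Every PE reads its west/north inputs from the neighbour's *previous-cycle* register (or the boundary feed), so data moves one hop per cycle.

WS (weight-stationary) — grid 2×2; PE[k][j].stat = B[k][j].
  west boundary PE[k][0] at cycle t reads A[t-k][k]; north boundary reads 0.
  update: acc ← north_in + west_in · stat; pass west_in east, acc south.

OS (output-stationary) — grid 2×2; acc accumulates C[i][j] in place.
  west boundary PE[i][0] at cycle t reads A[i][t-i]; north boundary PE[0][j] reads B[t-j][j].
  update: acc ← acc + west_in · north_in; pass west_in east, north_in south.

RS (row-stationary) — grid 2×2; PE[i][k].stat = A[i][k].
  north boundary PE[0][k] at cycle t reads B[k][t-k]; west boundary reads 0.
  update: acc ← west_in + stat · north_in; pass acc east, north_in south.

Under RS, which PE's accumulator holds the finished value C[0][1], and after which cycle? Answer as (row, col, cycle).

(row, col, cycle) = (0, 1, 2)

RS — PE[0][1] is where C[0][1] collects:
  0: (0,1).acc=0  regs=<0,0>
  1: (0,1).acc=37  regs=<37,3>
  2: (0,1).acc=46  regs=<46,6>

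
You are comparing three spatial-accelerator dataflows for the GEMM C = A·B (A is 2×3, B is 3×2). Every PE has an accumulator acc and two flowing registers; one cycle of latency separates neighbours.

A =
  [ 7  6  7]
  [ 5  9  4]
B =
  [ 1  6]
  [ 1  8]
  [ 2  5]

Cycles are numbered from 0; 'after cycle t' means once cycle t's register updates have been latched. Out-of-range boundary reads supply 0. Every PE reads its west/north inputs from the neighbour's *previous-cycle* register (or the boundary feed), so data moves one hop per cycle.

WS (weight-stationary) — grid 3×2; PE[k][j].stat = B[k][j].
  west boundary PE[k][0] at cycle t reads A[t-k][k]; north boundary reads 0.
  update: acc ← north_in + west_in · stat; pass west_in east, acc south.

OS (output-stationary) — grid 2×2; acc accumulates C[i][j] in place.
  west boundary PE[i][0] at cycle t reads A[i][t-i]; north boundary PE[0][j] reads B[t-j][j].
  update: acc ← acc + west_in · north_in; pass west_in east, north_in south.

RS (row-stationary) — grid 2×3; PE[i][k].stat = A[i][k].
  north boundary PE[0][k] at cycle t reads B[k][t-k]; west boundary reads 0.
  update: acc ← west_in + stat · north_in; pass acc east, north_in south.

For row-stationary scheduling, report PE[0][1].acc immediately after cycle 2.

PE[0][1].acc = 90

RS (2×3). Following PE[0][1] plus its west/north inputs:
  after 0 — PE[0][0] acc=7, pass-E 7, pass-S 1
  after 0 — PE[0][1] acc=0, pass-E 0, pass-S 0
  after 1 — PE[0][0] acc=42, pass-E 42, pass-S 6
  after 1 — PE[0][1] acc=13, pass-E 13, pass-S 1
  after 2 — PE[0][0] acc=0, pass-E 0, pass-S 0
  after 2 — PE[0][1] acc=90, pass-E 90, pass-S 8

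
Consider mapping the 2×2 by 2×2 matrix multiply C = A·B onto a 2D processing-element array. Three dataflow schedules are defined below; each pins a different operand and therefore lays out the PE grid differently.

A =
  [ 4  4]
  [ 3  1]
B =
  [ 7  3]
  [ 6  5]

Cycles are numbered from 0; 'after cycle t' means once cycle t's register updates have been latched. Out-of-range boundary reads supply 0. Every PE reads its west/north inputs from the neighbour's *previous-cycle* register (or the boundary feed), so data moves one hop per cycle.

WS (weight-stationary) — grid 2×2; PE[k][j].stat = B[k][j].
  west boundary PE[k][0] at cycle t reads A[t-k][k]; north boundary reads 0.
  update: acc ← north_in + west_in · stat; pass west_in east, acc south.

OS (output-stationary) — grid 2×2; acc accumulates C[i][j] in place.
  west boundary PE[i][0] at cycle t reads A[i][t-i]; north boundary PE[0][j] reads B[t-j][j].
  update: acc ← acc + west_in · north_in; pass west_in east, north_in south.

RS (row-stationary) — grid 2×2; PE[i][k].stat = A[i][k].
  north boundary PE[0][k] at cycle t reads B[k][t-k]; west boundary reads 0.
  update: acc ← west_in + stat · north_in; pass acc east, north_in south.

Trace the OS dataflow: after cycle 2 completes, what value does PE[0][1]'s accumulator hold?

OS on a 2×2 grid — tracing PE[0][1] and its feeders:
  @0  [0,0]  acc 28  |  →4  ↓7
  @0  [0,1]  acc 0  |  →0  ↓0
  @1  [0,0]  acc 52  |  →4  ↓6
  @1  [0,1]  acc 12  |  →4  ↓3
  @2  [0,0]  acc 52  |  →0  ↓0
  @2  [0,1]  acc 32  |  →4  ↓5

PE[0][1].acc = 32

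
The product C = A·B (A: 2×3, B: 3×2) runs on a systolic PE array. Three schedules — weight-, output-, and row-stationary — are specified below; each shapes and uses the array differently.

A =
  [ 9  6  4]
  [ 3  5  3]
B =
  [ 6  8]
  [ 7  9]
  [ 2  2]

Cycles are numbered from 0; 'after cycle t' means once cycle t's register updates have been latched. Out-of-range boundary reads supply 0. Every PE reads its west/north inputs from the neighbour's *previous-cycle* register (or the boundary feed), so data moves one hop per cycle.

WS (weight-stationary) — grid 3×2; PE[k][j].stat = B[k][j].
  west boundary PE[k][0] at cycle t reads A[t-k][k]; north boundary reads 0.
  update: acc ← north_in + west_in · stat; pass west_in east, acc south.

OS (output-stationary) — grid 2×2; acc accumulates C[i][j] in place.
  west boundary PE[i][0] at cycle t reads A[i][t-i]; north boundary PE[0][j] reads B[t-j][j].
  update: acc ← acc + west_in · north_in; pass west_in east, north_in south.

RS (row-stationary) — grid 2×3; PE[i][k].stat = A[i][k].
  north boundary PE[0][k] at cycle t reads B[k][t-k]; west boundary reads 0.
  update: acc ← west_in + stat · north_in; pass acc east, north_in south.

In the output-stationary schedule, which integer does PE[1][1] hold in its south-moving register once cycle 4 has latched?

register = 2

OS 2×2: PE[1][1] cycle-by-cycle (with neighbour feeds):
  c0 r0c1: 0 / 0 / 0
  c0 r1c0: 0 / 0 / 0
  c0 r1c1: 0 / 0 / 0
  c1 r0c1: 72 / 9 / 8
  c1 r1c0: 18 / 3 / 6
  c1 r1c1: 0 / 0 / 0
  c2 r0c1: 126 / 6 / 9
  c2 r1c0: 53 / 5 / 7
  c2 r1c1: 24 / 3 / 8
  c3 r0c1: 134 / 4 / 2
  c3 r1c0: 59 / 3 / 2
  c3 r1c1: 69 / 5 / 9
  c4 r0c1: 134 / 0 / 0
  c4 r1c0: 59 / 0 / 0
  c4 r1c1: 75 / 3 / 2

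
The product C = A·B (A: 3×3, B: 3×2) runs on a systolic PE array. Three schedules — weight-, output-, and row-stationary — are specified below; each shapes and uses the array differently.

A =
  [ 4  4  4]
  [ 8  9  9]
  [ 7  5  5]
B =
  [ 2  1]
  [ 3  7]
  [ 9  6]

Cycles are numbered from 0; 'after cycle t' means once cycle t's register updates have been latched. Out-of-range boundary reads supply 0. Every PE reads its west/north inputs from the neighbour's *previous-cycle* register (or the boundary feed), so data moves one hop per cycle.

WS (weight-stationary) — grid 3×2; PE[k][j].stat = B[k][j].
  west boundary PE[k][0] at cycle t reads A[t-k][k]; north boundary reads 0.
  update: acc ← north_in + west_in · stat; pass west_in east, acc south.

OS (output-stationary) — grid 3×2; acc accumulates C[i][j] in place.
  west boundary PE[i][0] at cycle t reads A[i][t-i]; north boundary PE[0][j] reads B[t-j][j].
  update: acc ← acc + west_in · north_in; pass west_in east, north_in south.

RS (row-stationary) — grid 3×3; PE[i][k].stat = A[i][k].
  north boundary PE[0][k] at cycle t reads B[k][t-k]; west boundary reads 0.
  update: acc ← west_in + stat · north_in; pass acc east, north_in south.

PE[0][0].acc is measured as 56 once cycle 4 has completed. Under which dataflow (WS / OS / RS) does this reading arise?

WS (3×2 grid), PE[0][0]:
  after 0 — PE[0][0] acc=8, pass-E 4, pass-S 8
  after 1 — PE[0][0] acc=16, pass-E 8, pass-S 16
  after 2 — PE[0][0] acc=14, pass-E 7, pass-S 14
  after 3 — PE[0][0] acc=0, pass-E 0, pass-S 0
  after 4 — PE[0][0] acc=0, pass-E 0, pass-S 0
OS (3×2 grid), PE[0][0]:
  after 0 — PE[0][0] acc=8, pass-E 4, pass-S 2
  after 1 — PE[0][0] acc=20, pass-E 4, pass-S 3
  after 2 — PE[0][0] acc=56, pass-E 4, pass-S 9
  after 3 — PE[0][0] acc=56, pass-E 0, pass-S 0
  after 4 — PE[0][0] acc=56, pass-E 0, pass-S 0
RS (3×3 grid), PE[0][0]:
  after 0 — PE[0][0] acc=8, pass-E 8, pass-S 2
  after 1 — PE[0][0] acc=4, pass-E 4, pass-S 1
  after 2 — PE[0][0] acc=0, pass-E 0, pass-S 0
  after 3 — PE[0][0] acc=0, pass-E 0, pass-S 0
  after 4 — PE[0][0] acc=0, pass-E 0, pass-S 0

dataflow = OS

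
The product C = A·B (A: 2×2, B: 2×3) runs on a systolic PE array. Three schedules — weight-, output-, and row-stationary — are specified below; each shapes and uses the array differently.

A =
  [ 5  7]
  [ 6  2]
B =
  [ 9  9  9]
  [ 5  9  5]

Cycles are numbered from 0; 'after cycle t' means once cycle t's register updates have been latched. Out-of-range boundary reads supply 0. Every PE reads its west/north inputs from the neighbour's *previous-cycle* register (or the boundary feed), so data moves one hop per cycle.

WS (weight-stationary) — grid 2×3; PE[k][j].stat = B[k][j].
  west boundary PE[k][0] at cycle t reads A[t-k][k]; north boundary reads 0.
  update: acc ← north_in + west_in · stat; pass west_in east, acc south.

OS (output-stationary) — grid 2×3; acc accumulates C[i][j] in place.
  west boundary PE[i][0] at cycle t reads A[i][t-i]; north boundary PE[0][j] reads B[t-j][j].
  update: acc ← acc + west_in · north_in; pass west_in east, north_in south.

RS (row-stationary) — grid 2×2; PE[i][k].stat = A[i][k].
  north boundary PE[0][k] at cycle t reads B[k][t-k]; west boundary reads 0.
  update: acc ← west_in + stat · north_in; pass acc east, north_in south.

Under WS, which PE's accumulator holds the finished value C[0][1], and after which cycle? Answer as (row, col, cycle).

Under WS, C[0][1] lands at PE[1][1]:
  t=0 PE[1][1]: acc=0 h=0 v=0
  t=1 PE[1][1]: acc=0 h=0 v=0
  t=2 PE[1][1]: acc=108 h=7 v=108

(row, col, cycle) = (1, 1, 2)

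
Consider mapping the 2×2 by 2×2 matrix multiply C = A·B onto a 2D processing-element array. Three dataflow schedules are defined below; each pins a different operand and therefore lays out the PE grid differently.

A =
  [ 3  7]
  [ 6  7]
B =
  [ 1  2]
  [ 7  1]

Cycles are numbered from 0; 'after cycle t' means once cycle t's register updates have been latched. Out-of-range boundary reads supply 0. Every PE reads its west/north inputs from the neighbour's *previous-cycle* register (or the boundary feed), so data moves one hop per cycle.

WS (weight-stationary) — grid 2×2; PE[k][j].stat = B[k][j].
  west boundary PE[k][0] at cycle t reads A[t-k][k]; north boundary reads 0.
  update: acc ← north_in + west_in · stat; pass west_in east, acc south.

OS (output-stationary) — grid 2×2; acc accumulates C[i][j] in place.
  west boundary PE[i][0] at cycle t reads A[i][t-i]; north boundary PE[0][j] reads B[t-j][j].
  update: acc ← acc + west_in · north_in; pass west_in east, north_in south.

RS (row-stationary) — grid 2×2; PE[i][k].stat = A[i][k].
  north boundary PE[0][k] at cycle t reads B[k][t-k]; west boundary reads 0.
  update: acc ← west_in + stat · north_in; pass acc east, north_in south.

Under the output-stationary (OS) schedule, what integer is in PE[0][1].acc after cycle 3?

OS 2×2: PE[0][1] cycle-by-cycle (with neighbour feeds):
  0: (0,0).acc=3  regs=<3,1>
  0: (0,1).acc=0  regs=<0,0>
  1: (0,0).acc=52  regs=<7,7>
  1: (0,1).acc=6  regs=<3,2>
  2: (0,0).acc=52  regs=<0,0>
  2: (0,1).acc=13  regs=<7,1>
  3: (0,0).acc=52  regs=<0,0>
  3: (0,1).acc=13  regs=<0,0>

PE[0][1].acc = 13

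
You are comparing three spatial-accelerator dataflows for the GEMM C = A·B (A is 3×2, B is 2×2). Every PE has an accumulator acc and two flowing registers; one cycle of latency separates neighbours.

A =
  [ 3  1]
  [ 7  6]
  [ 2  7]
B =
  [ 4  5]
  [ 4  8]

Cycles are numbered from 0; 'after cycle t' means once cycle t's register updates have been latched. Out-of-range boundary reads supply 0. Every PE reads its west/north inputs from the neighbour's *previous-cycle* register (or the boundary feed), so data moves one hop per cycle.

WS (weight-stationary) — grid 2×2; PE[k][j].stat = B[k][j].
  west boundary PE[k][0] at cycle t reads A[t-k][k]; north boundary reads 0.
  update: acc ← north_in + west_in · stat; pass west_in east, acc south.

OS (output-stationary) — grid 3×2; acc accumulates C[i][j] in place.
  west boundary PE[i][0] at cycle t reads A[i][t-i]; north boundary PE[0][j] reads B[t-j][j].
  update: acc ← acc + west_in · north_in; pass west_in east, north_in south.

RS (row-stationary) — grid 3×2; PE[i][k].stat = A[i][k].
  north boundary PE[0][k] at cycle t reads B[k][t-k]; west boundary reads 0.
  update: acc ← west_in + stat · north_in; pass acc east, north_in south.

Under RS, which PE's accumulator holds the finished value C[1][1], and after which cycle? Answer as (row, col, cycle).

(row, col, cycle) = (1, 1, 3)

RS — PE[1][1] is where C[1][1] collects:
  after 0 — PE[1][1] acc=0, pass-E 0, pass-S 0
  after 1 — PE[1][1] acc=0, pass-E 0, pass-S 0
  after 2 — PE[1][1] acc=52, pass-E 52, pass-S 4
  after 3 — PE[1][1] acc=83, pass-E 83, pass-S 8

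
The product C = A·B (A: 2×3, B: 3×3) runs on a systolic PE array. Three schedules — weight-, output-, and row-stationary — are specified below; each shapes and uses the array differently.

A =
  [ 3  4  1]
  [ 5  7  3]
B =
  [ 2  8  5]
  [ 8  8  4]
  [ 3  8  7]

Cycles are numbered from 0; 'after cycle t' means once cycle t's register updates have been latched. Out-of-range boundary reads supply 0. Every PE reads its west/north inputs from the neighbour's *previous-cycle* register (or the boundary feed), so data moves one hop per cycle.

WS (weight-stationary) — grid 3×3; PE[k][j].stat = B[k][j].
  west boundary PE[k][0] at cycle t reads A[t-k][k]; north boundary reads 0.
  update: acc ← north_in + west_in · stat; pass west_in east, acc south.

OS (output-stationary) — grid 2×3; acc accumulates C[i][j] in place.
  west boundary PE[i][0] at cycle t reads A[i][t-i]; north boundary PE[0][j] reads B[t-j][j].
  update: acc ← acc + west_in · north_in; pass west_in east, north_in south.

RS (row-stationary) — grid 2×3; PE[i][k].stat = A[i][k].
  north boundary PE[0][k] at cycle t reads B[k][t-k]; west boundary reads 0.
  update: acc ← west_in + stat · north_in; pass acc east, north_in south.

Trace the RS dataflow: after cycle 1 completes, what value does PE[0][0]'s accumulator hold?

Tracing RS — 2×3 array, target PE[0][0]:
  0: (0,0).acc=6  regs=<6,2>
  1: (0,0).acc=24  regs=<24,8>

PE[0][0].acc = 24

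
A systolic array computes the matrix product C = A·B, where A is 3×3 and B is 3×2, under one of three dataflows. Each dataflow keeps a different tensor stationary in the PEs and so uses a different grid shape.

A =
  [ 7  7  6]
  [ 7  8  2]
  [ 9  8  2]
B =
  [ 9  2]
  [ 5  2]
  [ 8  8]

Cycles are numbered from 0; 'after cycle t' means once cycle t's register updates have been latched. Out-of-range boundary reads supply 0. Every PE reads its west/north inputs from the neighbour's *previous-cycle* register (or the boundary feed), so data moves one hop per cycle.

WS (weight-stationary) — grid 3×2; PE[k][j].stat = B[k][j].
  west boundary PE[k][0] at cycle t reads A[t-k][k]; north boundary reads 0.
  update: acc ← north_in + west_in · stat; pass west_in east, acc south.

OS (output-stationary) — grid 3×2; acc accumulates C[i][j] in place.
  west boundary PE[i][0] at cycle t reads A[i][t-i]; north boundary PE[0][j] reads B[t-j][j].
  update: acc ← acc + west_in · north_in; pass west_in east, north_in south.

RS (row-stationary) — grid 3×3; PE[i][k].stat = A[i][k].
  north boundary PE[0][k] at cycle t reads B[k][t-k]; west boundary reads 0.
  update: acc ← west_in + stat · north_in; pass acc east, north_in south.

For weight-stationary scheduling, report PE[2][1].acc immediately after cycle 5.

PE[2][1].acc = 50

WS (3×2). Following PE[2][1] plus its west/north inputs:
  [0] (1,1) acc=0 (h:0 v:0)
  [0] (2,0) acc=0 (h:0 v:0)
  [0] (2,1) acc=0 (h:0 v:0)
  [1] (1,1) acc=0 (h:0 v:0)
  [1] (2,0) acc=0 (h:0 v:0)
  [1] (2,1) acc=0 (h:0 v:0)
  [2] (1,1) acc=28 (h:7 v:28)
  [2] (2,0) acc=146 (h:6 v:146)
  [2] (2,1) acc=0 (h:0 v:0)
  [3] (1,1) acc=30 (h:8 v:30)
  [3] (2,0) acc=119 (h:2 v:119)
  [3] (2,1) acc=76 (h:6 v:76)
  [4] (1,1) acc=34 (h:8 v:34)
  [4] (2,0) acc=137 (h:2 v:137)
  [4] (2,1) acc=46 (h:2 v:46)
  [5] (1,1) acc=0 (h:0 v:0)
  [5] (2,0) acc=0 (h:0 v:0)
  [5] (2,1) acc=50 (h:2 v:50)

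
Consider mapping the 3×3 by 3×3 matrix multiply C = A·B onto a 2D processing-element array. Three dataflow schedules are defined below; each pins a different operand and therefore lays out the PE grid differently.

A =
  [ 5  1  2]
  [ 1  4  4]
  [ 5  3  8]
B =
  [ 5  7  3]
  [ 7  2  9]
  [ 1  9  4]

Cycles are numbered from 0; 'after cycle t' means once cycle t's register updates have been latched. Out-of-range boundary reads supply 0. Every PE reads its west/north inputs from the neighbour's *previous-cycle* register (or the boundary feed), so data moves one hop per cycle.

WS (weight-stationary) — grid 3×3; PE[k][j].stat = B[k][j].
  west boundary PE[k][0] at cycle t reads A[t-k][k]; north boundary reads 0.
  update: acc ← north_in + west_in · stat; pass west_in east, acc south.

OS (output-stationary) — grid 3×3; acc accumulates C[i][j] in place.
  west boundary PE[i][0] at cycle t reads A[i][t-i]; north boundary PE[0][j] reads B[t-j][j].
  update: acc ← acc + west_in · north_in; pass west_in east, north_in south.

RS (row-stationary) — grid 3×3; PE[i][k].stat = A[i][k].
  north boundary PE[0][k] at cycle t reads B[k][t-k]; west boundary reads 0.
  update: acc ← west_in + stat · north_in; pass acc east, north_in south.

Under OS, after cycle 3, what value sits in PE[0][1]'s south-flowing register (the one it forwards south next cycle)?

register = 9

OS 3×3: PE[0][1] cycle-by-cycle (with neighbour feeds):
  @0  [0,0]  acc 25  |  →5  ↓5
  @0  [0,1]  acc 0  |  →0  ↓0
  @1  [0,0]  acc 32  |  →1  ↓7
  @1  [0,1]  acc 35  |  →5  ↓7
  @2  [0,0]  acc 34  |  →2  ↓1
  @2  [0,1]  acc 37  |  →1  ↓2
  @3  [0,0]  acc 34  |  →0  ↓0
  @3  [0,1]  acc 55  |  →2  ↓9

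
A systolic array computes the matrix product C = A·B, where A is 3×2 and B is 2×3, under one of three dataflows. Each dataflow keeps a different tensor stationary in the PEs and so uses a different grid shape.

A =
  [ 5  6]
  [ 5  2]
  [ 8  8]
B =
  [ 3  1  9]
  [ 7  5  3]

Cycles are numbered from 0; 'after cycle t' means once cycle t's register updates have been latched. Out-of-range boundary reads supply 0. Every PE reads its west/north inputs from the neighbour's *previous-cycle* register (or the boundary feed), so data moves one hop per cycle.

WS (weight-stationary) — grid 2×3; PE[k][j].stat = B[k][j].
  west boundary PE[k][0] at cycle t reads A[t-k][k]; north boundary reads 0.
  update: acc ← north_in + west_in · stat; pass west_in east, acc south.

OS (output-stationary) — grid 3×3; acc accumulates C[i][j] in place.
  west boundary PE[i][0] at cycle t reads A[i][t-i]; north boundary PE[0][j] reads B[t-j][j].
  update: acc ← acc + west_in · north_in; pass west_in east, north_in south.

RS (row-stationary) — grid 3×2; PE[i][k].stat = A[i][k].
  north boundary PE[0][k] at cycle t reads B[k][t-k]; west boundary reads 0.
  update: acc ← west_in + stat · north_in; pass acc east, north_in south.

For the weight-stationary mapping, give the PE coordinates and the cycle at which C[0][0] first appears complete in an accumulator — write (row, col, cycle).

(row, col, cycle) = (1, 0, 1)

WS — PE[1][0] is where C[0][0] collects:
  step 0 · PE1,0: acc=0; fwd→0 fwd↓0
  step 1 · PE1,0: acc=57; fwd→6 fwd↓57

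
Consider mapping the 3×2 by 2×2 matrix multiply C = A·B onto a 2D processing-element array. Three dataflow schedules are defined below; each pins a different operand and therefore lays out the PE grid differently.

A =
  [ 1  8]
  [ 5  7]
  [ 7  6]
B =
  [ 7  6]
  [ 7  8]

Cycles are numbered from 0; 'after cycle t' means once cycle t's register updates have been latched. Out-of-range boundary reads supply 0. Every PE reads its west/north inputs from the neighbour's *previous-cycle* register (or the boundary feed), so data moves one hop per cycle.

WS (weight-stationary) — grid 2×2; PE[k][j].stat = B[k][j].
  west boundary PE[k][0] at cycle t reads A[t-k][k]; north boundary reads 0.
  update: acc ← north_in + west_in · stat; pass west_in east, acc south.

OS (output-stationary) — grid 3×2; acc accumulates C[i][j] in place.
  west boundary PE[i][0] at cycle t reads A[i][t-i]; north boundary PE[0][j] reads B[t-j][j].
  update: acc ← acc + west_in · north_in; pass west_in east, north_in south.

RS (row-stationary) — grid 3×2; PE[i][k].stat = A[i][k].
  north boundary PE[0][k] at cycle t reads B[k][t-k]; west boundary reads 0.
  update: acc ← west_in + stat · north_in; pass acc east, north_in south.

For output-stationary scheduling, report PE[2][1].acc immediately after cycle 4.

PE[2][1].acc = 90

OS (3×2). Following PE[2][1] plus its west/north inputs:
  @0  [1,1]  acc 0  |  →0  ↓0
  @0  [2,0]  acc 0  |  →0  ↓0
  @0  [2,1]  acc 0  |  →0  ↓0
  @1  [1,1]  acc 0  |  →0  ↓0
  @1  [2,0]  acc 0  |  →0  ↓0
  @1  [2,1]  acc 0  |  →0  ↓0
  @2  [1,1]  acc 30  |  →5  ↓6
  @2  [2,0]  acc 49  |  →7  ↓7
  @2  [2,1]  acc 0  |  →0  ↓0
  @3  [1,1]  acc 86  |  →7  ↓8
  @3  [2,0]  acc 91  |  →6  ↓7
  @3  [2,1]  acc 42  |  →7  ↓6
  @4  [1,1]  acc 86  |  →0  ↓0
  @4  [2,0]  acc 91  |  →0  ↓0
  @4  [2,1]  acc 90  |  →6  ↓8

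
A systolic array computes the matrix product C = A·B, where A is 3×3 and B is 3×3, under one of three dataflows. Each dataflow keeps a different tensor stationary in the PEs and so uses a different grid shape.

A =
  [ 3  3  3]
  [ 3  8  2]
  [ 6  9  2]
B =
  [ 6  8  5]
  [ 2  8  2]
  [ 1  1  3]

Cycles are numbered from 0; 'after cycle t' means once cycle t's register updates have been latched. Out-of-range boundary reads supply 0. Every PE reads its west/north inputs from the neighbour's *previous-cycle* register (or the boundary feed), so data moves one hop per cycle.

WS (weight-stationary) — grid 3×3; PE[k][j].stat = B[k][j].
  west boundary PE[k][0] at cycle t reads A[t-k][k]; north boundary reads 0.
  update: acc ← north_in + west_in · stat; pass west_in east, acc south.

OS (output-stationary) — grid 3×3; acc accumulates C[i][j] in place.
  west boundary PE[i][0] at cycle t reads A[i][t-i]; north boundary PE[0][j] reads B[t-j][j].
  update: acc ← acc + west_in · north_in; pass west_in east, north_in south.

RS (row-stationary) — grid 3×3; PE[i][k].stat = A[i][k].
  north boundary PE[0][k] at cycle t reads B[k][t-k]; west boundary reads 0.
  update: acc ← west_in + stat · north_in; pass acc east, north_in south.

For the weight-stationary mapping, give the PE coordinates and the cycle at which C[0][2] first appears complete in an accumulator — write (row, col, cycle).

(row, col, cycle) = (2, 2, 4)

Under WS, C[0][2] lands at PE[2][2]:
  0: (2,2).acc=0  regs=<0,0>
  1: (2,2).acc=0  regs=<0,0>
  2: (2,2).acc=0  regs=<0,0>
  3: (2,2).acc=0  regs=<0,0>
  4: (2,2).acc=30  regs=<3,30>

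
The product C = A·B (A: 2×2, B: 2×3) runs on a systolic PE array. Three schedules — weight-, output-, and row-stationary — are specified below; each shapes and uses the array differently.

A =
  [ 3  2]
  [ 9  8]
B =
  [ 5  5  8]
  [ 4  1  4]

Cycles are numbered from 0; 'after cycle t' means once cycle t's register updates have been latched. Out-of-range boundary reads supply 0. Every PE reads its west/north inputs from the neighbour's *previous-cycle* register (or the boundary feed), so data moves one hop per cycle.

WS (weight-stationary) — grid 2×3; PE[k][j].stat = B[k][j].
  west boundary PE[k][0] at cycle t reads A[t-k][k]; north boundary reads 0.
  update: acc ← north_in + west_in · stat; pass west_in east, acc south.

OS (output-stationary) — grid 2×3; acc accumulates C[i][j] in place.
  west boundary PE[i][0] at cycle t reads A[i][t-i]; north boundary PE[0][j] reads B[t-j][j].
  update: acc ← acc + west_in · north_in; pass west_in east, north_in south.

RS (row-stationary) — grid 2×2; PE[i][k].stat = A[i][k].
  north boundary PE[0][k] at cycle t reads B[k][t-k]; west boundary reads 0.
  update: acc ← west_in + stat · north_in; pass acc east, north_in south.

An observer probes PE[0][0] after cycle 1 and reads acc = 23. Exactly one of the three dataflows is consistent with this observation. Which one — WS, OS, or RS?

WS (2×3 grid), PE[0][0]:
  c0 r0c0: 15 / 3 / 15
  c1 r0c0: 45 / 9 / 45
OS (2×3 grid), PE[0][0]:
  c0 r0c0: 15 / 3 / 5
  c1 r0c0: 23 / 2 / 4
RS (2×2 grid), PE[0][0]:
  c0 r0c0: 15 / 15 / 5
  c1 r0c0: 15 / 15 / 5

dataflow = OS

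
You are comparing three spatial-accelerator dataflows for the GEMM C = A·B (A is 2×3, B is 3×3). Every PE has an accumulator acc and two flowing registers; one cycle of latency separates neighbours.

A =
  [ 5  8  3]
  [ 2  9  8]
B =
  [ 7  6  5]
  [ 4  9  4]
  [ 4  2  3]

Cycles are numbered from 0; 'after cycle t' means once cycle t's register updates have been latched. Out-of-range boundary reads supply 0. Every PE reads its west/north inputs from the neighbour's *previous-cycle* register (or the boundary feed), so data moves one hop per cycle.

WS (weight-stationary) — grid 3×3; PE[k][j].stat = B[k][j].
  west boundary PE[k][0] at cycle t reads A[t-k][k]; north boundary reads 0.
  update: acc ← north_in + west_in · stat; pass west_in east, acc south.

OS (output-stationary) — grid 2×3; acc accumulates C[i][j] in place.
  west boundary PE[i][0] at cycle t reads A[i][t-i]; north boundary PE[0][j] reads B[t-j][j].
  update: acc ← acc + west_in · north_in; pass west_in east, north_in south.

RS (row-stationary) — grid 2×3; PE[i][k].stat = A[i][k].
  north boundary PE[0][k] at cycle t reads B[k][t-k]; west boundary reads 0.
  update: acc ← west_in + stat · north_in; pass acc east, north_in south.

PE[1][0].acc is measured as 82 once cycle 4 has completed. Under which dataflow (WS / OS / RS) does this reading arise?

Under WS (3×3), PE[1][0]:
  c0 r1c0: 0 / 0 / 0
  c1 r1c0: 67 / 8 / 67
  c2 r1c0: 50 / 9 / 50
  c3 r1c0: 0 / 0 / 0
  c4 r1c0: 0 / 0 / 0
Under OS (2×3), PE[1][0]:
  c0 r1c0: 0 / 0 / 0
  c1 r1c0: 14 / 2 / 7
  c2 r1c0: 50 / 9 / 4
  c3 r1c0: 82 / 8 / 4
  c4 r1c0: 82 / 0 / 0
Under RS (2×3), PE[1][0]:
  c0 r1c0: 0 / 0 / 0
  c1 r1c0: 14 / 14 / 7
  c2 r1c0: 12 / 12 / 6
  c3 r1c0: 10 / 10 / 5
  c4 r1c0: 0 / 0 / 0

dataflow = OS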